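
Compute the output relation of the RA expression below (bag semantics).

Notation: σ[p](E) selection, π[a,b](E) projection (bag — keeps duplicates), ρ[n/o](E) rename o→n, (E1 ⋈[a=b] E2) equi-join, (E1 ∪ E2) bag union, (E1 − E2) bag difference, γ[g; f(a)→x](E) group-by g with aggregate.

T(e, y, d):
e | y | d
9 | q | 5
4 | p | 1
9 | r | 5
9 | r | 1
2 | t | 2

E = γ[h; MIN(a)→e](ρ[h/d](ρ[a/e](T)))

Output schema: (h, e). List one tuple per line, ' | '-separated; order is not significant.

Per-node cardinality:
  T → 5
  ρ[a/e](T) → 5
  ρ[h/d](ρ[a/e](T)) → 5
  γ[h; MIN(a)→e](ρ[h/d](ρ[a/e](T))) → 3

== RESULT ==
h | e
1 | 4
2 | 2
5 | 9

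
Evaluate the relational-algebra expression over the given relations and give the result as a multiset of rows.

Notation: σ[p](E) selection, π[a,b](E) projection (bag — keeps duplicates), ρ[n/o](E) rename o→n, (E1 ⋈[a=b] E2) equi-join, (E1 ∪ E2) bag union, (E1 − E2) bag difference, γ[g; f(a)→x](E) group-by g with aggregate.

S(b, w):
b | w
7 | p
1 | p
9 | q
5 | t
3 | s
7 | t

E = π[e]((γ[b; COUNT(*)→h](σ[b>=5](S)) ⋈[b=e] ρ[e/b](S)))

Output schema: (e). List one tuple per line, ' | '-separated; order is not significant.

Row counts bottom-up:
  S → 6
  σ[b>=5](S) → 4
  γ[b; COUNT(*)→h](σ[b>=5](S)) → 3
  S → 6
  ρ[e/b](S) → 6
  (γ[b; COUNT(*)→h](σ[b>=5](S)) ⋈[b=e] ρ[e/b](S)) → 4
  π[e]((γ[b; COUNT(*)→h](σ[b>=5](S)) ⋈[b=e] ρ[e/b](S))) → 4

== RESULT ==
e
5
7
7
9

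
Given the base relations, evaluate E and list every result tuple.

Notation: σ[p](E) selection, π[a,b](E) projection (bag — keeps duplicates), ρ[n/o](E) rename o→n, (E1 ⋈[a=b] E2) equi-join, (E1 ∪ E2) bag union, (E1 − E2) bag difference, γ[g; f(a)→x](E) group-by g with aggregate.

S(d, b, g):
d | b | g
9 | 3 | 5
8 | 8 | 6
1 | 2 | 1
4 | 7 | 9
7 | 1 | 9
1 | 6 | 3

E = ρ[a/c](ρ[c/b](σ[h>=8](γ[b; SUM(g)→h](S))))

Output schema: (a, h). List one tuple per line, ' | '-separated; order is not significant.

Stepwise |·|:
  S → 6
  γ[b; SUM(g)→h](S) → 6
  σ[h>=8](γ[b; SUM(g)→h](S)) → 2
  ρ[c/b](σ[h>=8](γ[b; SUM(g)→h](S))) → 2
  ρ[a/c](ρ[c/b](σ[h>=8](γ[b; SUM(g)→h](S)))) → 2

== RESULT ==
a | h
1 | 9
7 | 9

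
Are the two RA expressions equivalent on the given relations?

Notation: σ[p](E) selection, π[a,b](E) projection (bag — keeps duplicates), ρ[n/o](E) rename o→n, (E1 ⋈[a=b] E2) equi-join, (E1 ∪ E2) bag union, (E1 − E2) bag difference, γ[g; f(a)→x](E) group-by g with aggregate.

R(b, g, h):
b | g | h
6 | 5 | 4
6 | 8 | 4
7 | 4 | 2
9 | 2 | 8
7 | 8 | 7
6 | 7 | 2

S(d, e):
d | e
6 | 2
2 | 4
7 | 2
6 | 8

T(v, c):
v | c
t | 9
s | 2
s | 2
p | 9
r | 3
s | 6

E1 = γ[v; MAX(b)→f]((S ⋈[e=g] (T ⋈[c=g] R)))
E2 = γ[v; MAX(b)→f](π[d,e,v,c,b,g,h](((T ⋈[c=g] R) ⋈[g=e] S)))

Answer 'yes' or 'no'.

E1 per-node cardinality:
  S → 4
  T → 6
  R → 6
  (T ⋈[c=g] R) → 2
  (S ⋈[e=g] (T ⋈[c=g] R)) → 4
  γ[v; MAX(b)→f]((S ⋈[e=g] (T ⋈[c=g] R))) → 1
E2 per-node cardinality:
  T → 6
  R → 6
  (T ⋈[c=g] R) → 2
  S → 4
  ((T ⋈[c=g] R) ⋈[g=e] S) → 4
  π[d,e,v,c,b,g,h](((T ⋈[c=g] R) ⋈[g=e] S)) → 4
  γ[v; MAX(b)→f](π[d,e,v,c,b,g,h](((T ⋈[c=g] R) ⋈[g=e] S))) → 1

E1 and E2 produce the same multiset:
v | f
s | 9

yes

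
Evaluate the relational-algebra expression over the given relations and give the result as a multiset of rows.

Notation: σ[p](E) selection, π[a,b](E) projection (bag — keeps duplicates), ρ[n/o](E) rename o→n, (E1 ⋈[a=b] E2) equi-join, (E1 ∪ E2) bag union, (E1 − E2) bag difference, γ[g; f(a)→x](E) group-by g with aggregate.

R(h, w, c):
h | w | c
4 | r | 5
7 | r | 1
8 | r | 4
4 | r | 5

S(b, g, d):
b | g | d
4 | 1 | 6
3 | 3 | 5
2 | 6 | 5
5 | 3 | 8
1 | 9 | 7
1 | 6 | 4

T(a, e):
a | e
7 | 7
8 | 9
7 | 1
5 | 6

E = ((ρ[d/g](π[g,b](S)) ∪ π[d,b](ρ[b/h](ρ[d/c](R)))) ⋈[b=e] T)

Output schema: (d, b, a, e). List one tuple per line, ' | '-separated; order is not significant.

Stepwise |·|:
  S → 6
  π[g,b](S) → 6
  ρ[d/g](π[g,b](S)) → 6
  R → 4
  ρ[d/c](R) → 4
  ρ[b/h](ρ[d/c](R)) → 4
  π[d,b](ρ[b/h](ρ[d/c](R))) → 4
  (ρ[d/g](π[g,b](S)) ∪ π[d,b](ρ[b/h](ρ[d/c](R)))) → 10
  T → 4
  ((ρ[d/g](π[g,b](S)) ∪ π[d,b](ρ[b/h](ρ[d/c](R)))) ⋈[b=e] T) → 3

== RESULT ==
d | b | a | e
1 | 7 | 7 | 7
6 | 1 | 7 | 1
9 | 1 | 7 | 1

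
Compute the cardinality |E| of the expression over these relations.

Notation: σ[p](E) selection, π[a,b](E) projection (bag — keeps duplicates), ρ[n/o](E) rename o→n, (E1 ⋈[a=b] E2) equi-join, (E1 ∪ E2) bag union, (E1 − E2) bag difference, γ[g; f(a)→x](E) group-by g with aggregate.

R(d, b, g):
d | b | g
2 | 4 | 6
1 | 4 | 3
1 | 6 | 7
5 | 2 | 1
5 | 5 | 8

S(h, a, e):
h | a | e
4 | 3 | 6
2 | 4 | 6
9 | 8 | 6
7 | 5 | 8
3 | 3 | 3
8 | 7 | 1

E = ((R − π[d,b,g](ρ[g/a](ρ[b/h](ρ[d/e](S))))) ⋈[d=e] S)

Row counts bottom-up:
  R → 5
  S → 6
  ρ[d/e](S) → 6
  ρ[b/h](ρ[d/e](S)) → 6
  ρ[g/a](ρ[b/h](ρ[d/e](S))) → 6
  π[d,b,g](ρ[g/a](ρ[b/h](ρ[d/e](S)))) → 6
  (R − π[d,b,g](ρ[g/a](ρ[b/h](ρ[d/e](S))))) → 5
  S → 6
  ((R − π[d,b,g](ρ[g/a](ρ[b/h](ρ[d/e](S))))) ⋈[d=e] S) → 2

|E| = 2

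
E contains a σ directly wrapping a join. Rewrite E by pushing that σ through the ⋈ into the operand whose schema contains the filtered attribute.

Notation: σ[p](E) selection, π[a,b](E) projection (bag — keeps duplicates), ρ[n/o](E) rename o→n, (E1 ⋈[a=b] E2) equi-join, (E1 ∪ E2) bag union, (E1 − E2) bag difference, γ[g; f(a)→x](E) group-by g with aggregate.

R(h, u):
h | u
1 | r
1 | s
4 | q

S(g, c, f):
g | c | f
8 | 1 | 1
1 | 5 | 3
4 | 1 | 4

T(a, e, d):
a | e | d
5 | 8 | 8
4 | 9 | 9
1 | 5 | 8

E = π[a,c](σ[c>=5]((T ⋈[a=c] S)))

σ filters on c, owned by the right side.
E' = π[a,c]((T ⋈[a=c] σ[c>=5](S)))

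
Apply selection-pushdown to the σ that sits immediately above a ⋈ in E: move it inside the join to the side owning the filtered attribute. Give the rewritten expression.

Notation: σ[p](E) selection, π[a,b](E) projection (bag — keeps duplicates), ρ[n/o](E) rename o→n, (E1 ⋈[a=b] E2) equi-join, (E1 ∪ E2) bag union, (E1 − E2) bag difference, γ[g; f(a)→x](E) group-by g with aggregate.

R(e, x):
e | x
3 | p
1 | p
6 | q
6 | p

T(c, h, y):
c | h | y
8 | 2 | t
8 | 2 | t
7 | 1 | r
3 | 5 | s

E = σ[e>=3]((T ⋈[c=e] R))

σ filters on e, owned by the right side.
E' = (T ⋈[c=e] σ[e>=3](R))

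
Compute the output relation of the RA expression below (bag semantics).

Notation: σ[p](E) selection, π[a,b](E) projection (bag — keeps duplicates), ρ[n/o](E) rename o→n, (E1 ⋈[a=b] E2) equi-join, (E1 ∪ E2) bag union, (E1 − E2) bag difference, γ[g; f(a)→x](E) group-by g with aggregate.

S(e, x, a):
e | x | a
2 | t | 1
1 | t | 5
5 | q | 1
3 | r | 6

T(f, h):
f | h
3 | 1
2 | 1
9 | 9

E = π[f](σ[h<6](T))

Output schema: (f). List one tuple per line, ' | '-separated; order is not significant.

Stepwise |·|:
  T → 3
  σ[h<6](T) → 2
  π[f](σ[h<6](T)) → 2

== RESULT ==
f
2
3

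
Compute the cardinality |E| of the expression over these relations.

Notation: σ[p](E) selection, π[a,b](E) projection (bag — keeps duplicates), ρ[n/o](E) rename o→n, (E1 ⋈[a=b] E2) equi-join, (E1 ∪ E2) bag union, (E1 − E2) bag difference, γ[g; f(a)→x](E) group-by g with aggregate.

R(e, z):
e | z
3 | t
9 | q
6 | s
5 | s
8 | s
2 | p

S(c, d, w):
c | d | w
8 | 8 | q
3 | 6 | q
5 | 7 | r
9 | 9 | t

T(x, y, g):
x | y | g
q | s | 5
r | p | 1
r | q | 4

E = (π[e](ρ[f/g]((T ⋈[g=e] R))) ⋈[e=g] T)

Subexpression sizes:
  T → 3
  R → 6
  (T ⋈[g=e] R) → 1
  ρ[f/g]((T ⋈[g=e] R)) → 1
  π[e](ρ[f/g]((T ⋈[g=e] R))) → 1
  T → 3
  (π[e](ρ[f/g]((T ⋈[g=e] R))) ⋈[e=g] T) → 1

|E| = 1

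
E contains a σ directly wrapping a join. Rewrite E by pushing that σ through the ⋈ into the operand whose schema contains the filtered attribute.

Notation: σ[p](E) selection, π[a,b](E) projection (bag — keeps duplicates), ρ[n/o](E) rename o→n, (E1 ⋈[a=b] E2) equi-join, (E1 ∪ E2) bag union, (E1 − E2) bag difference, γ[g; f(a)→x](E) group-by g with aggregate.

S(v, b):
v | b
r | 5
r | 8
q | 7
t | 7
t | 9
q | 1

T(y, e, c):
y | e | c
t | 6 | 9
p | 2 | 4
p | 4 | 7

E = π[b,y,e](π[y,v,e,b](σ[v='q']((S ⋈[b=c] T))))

σ filters on v, owned by the left side.
E' = π[b,y,e](π[y,v,e,b]((σ[v='q'](S) ⋈[b=c] T)))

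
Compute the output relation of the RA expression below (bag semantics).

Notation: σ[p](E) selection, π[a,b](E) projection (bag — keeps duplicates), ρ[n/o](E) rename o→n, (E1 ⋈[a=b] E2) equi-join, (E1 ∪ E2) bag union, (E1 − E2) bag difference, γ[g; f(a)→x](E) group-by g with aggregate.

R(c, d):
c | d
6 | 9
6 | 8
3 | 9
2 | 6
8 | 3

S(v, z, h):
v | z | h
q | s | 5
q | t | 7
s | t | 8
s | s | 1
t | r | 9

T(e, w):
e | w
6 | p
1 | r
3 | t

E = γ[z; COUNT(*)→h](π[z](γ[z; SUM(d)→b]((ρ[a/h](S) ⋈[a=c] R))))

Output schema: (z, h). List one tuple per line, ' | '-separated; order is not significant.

Row counts bottom-up:
  S → 5
  ρ[a/h](S) → 5
  R → 5
  (ρ[a/h](S) ⋈[a=c] R) → 1
  γ[z; SUM(d)→b]((ρ[a/h](S) ⋈[a=c] R)) → 1
  π[z](γ[z; SUM(d)→b]((ρ[a/h](S) ⋈[a=c] R))) → 1
  γ[z; COUNT(*)→h](π[z](γ[z; SUM(d)→b]((ρ[a/h](S) ⋈[a=c] R)))) → 1

== RESULT ==
z | h
t | 1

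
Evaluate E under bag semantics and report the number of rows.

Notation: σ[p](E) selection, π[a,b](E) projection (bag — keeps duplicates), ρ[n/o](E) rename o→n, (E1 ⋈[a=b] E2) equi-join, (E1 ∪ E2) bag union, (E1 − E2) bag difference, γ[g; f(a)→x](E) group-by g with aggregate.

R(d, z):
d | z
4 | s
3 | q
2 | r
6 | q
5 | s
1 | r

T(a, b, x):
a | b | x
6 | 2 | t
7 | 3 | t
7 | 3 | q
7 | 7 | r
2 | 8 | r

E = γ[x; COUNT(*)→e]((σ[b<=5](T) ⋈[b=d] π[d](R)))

Row counts bottom-up:
  T → 5
  σ[b<=5](T) → 3
  R → 6
  π[d](R) → 6
  (σ[b<=5](T) ⋈[b=d] π[d](R)) → 3
  γ[x; COUNT(*)→e]((σ[b<=5](T) ⋈[b=d] π[d](R))) → 2

|E| = 2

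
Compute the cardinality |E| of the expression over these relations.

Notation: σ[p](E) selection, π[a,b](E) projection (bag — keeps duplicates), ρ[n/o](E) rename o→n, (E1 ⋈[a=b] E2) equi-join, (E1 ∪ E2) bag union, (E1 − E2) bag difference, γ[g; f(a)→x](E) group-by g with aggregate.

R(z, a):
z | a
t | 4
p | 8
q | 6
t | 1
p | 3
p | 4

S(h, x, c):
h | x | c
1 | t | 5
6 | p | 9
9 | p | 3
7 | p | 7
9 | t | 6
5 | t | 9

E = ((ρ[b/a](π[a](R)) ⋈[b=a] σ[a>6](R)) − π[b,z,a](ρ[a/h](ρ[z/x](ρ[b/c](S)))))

Stepwise |·|:
  R → 6
  π[a](R) → 6
  ρ[b/a](π[a](R)) → 6
  R → 6
  σ[a>6](R) → 1
  (ρ[b/a](π[a](R)) ⋈[b=a] σ[a>6](R)) → 1
  S → 6
  ρ[b/c](S) → 6
  ρ[z/x](ρ[b/c](S)) → 6
  ρ[a/h](ρ[z/x](ρ[b/c](S))) → 6
  π[b,z,a](ρ[a/h](ρ[z/x](ρ[b/c](S)))) → 6
  ((ρ[b/a](π[a](R)) ⋈[b=a] σ[a>6](R)) − π[b,z,a](ρ[a/h](ρ[z/x](ρ[b/c](S))))) → 1

|E| = 1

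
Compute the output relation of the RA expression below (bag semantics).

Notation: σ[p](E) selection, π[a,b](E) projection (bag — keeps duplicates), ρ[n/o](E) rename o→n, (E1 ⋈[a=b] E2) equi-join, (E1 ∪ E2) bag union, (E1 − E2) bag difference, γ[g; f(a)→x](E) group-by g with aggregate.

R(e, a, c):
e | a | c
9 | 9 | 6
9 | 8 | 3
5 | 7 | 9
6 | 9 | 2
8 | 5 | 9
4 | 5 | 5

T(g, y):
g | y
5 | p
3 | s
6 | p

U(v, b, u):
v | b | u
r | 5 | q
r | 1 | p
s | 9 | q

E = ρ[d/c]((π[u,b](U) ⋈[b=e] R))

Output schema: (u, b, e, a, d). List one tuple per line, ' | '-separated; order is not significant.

Row counts bottom-up:
  U → 3
  π[u,b](U) → 3
  R → 6
  (π[u,b](U) ⋈[b=e] R) → 3
  ρ[d/c]((π[u,b](U) ⋈[b=e] R)) → 3

== RESULT ==
u | b | e | a | d
q | 5 | 5 | 7 | 9
q | 9 | 9 | 8 | 3
q | 9 | 9 | 9 | 6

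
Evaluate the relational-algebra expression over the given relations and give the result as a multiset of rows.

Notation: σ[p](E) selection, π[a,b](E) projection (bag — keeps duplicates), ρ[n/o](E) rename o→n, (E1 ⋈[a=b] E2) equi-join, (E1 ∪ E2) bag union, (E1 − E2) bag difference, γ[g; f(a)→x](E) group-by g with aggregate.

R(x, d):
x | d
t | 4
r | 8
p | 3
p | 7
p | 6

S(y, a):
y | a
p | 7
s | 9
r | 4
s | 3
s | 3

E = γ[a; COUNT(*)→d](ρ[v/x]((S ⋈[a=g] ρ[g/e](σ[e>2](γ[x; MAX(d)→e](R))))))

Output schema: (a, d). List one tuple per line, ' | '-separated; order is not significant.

Subexpression sizes:
  S → 5
  R → 5
  γ[x; MAX(d)→e](R) → 3
  σ[e>2](γ[x; MAX(d)→e](R)) → 3
  ρ[g/e](σ[e>2](γ[x; MAX(d)→e](R))) → 3
  (S ⋈[a=g] ρ[g/e](σ[e>2](γ[x; MAX(d)→e](R)))) → 2
  ρ[v/x]((S ⋈[a=g] ρ[g/e](σ[e>2](γ[x; MAX(d)→e](R))))) → 2
  γ[a; COUNT(*)→d](ρ[v/x]((S ⋈[a=g] ρ[g/e](σ[e>2](γ[x; MAX(d)→e](R)))))) → 2

== RESULT ==
a | d
4 | 1
7 | 1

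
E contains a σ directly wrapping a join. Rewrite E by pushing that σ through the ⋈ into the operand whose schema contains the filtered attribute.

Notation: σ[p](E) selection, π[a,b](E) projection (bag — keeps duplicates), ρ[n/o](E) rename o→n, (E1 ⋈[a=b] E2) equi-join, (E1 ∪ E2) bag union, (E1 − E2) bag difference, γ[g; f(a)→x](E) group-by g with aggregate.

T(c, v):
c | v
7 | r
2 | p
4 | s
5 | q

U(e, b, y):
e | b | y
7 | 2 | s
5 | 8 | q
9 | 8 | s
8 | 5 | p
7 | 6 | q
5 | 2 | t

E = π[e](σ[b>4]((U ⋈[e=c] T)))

σ filters on b, owned by the left side.
E' = π[e]((σ[b>4](U) ⋈[e=c] T))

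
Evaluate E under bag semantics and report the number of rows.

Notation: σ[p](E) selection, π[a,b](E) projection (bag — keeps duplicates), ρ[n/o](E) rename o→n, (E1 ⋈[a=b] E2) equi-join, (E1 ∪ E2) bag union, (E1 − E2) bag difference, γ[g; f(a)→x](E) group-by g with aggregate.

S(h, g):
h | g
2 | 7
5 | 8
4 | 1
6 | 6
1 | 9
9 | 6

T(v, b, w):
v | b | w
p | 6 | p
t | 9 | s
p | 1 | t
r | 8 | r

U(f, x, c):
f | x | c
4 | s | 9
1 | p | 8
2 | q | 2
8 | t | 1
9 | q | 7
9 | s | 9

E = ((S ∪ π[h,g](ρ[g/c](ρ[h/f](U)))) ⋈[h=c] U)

Per-node cardinality:
  S → 6
  U → 6
  ρ[h/f](U) → 6
  ρ[g/c](ρ[h/f](U)) → 6
  π[h,g](ρ[g/c](ρ[h/f](U))) → 6
  (S ∪ π[h,g](ρ[g/c](ρ[h/f](U)))) → 12
  U → 6
  ((S ∪ π[h,g](ρ[g/c](ρ[h/f](U)))) ⋈[h=c] U) → 11

|E| = 11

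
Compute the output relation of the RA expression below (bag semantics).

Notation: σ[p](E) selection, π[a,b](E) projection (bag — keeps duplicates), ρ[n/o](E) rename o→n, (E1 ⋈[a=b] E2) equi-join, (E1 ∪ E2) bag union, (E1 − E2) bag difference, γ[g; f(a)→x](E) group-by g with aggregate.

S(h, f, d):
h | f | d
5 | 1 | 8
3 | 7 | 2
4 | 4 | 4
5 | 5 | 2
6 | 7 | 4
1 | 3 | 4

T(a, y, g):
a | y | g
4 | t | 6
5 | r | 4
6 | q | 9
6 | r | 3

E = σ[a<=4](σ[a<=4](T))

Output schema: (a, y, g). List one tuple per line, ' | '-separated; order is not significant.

Per-node cardinality:
  T → 4
  σ[a<=4](T) → 1
  σ[a<=4](σ[a<=4](T)) → 1

== RESULT ==
a | y | g
4 | t | 6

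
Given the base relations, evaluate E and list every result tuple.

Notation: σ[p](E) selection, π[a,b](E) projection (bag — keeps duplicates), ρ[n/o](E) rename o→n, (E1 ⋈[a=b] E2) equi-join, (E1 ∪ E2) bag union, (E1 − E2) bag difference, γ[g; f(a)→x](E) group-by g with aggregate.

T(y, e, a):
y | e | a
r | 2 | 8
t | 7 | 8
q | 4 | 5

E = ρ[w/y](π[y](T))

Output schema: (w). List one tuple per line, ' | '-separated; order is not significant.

Per-node cardinality:
  T → 3
  π[y](T) → 3
  ρ[w/y](π[y](T)) → 3

== RESULT ==
w
q
r
t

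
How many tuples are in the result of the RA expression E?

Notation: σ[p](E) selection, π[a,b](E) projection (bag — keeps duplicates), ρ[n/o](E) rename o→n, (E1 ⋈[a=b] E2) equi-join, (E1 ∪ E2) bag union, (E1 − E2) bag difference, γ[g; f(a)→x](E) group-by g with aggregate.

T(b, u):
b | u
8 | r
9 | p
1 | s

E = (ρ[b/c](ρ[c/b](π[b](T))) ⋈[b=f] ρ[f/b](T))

Stepwise |·|:
  T → 3
  π[b](T) → 3
  ρ[c/b](π[b](T)) → 3
  ρ[b/c](ρ[c/b](π[b](T))) → 3
  T → 3
  ρ[f/b](T) → 3
  (ρ[b/c](ρ[c/b](π[b](T))) ⋈[b=f] ρ[f/b](T)) → 3

|E| = 3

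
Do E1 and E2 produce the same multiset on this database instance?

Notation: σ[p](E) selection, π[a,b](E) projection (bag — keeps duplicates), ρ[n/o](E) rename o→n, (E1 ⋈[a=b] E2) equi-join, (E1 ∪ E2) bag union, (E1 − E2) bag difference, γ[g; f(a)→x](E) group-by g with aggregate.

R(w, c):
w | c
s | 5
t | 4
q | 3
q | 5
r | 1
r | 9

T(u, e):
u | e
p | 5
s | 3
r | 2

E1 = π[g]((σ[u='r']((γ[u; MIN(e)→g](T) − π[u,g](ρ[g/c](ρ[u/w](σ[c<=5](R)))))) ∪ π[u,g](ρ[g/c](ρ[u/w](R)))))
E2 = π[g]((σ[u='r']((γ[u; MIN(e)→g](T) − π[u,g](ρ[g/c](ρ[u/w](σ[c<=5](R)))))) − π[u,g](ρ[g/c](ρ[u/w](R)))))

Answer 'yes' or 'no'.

E1 row counts bottom-up:
  T → 3
  γ[u; MIN(e)→g](T) → 3
  R → 6
  σ[c<=5](R) → 5
  ρ[u/w](σ[c<=5](R)) → 5
  ρ[g/c](ρ[u/w](σ[c<=5](R))) → 5
  π[u,g](ρ[g/c](ρ[u/w](σ[c<=5](R)))) → 5
  (γ[u; MIN(e)→g](T) − π[u,g](ρ[g/c](ρ[u/w](σ[c<=5](R))))) → 3
  σ[u='r']((γ[u; MIN(e)→g](T) − π[u,g](ρ[g/c](ρ[u/w](σ[c<=5](R)))))) → 1
  R → 6
  ρ[u/w](R) → 6
  ρ[g/c](ρ[u/w](R)) → 6
  π[u,g](ρ[g/c](ρ[u/w](R))) → 6
  (σ[u='r']((γ[u; MIN(e)→g](T) − π[u,g](ρ[g/c](ρ[u/w](σ[c<=5](R)))))) ∪ π[u,g](ρ[g/c](ρ[u/w](R)))) → 7
  π[g]((σ[u='r']((γ[u; MIN(e)→g](T) − π[u,g](ρ[g/c](ρ[u/w](σ[c<=5](R)))))) ∪ π[u,g](ρ[g/c](ρ[u/w](R))))) → 7
E2 row counts bottom-up:
  T → 3
  γ[u; MIN(e)→g](T) → 3
  R → 6
  σ[c<=5](R) → 5
  ρ[u/w](σ[c<=5](R)) → 5
  ρ[g/c](ρ[u/w](σ[c<=5](R))) → 5
  π[u,g](ρ[g/c](ρ[u/w](σ[c<=5](R)))) → 5
  (γ[u; MIN(e)→g](T) − π[u,g](ρ[g/c](ρ[u/w](σ[c<=5](R))))) → 3
  σ[u='r']((γ[u; MIN(e)→g](T) − π[u,g](ρ[g/c](ρ[u/w](σ[c<=5](R)))))) → 1
  R → 6
  ρ[u/w](R) → 6
  ρ[g/c](ρ[u/w](R)) → 6
  π[u,g](ρ[g/c](ρ[u/w](R))) → 6
  (σ[u='r']((γ[u; MIN(e)→g](T) − π[u,g](ρ[g/c](ρ[u/w](σ[c<=5](R)))))) − π[u,g](ρ[g/c](ρ[u/w](R)))) → 1
  π[g]((σ[u='r']((γ[u; MIN(e)→g](T) − π[u,g](ρ[g/c](ρ[u/w](σ[c<=5](R)))))) − π[u,g](ρ[g/c](ρ[u/w](R))))) → 1

E1 result:
g
1
2
3
4
5
5
9
E2 result:
g
2
Witness: (1,) appears 1× in E1 but 0× in E2.

no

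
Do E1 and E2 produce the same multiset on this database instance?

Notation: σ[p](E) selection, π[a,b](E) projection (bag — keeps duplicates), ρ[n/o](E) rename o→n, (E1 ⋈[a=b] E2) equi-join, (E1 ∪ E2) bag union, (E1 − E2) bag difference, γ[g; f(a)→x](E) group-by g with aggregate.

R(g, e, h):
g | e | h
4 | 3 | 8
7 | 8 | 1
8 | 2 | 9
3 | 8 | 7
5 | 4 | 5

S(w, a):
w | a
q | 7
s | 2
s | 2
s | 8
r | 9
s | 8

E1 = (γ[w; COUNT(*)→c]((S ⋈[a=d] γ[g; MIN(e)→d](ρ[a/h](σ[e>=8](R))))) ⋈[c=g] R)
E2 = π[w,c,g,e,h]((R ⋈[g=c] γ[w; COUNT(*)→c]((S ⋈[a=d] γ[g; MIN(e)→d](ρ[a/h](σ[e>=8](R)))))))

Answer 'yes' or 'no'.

E1 stepwise |·|:
  S → 6
  R → 5
  σ[e>=8](R) → 2
  ρ[a/h](σ[e>=8](R)) → 2
  γ[g; MIN(e)→d](ρ[a/h](σ[e>=8](R))) → 2
  (S ⋈[a=d] γ[g; MIN(e)→d](ρ[a/h](σ[e>=8](R)))) → 4
  γ[w; COUNT(*)→c]((S ⋈[a=d] γ[g; MIN(e)→d](ρ[a/h](σ[e>=8](R))))) → 1
  R → 5
  (γ[w; COUNT(*)→c]((S ⋈[a=d] γ[g; MIN(e)→d](ρ[a/h](σ[e>=8](R))))) ⋈[c=g] R) → 1
E2 stepwise |·|:
  R → 5
  S → 6
  R → 5
  σ[e>=8](R) → 2
  ρ[a/h](σ[e>=8](R)) → 2
  γ[g; MIN(e)→d](ρ[a/h](σ[e>=8](R))) → 2
  (S ⋈[a=d] γ[g; MIN(e)→d](ρ[a/h](σ[e>=8](R)))) → 4
  γ[w; COUNT(*)→c]((S ⋈[a=d] γ[g; MIN(e)→d](ρ[a/h](σ[e>=8](R))))) → 1
  (R ⋈[g=c] γ[w; COUNT(*)→c]((S ⋈[a=d] γ[g; MIN(e)→d](ρ[a/h](σ[e>=8](R)))))) → 1
  π[w,c,g,e,h]((R ⋈[g=c] γ[w; COUNT(*)→c]((S ⋈[a=d] γ[g; MIN(e)→d](ρ[a/h](σ[e>=8](R))))))) → 1

E1 and E2 produce the same multiset:
w | c | g | e | h
s | 4 | 4 | 3 | 8

yes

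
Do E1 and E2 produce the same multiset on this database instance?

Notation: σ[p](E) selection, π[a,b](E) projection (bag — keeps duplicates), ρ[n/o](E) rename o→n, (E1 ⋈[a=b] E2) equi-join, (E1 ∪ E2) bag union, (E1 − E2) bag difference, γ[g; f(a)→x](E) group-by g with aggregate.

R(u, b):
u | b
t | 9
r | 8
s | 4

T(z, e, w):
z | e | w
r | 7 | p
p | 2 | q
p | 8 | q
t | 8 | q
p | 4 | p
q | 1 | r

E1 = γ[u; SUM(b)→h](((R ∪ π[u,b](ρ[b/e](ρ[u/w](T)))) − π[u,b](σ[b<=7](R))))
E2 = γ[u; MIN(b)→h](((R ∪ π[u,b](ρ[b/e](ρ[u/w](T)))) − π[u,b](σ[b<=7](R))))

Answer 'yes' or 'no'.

E1 row counts bottom-up:
  R → 3
  T → 6
  ρ[u/w](T) → 6
  ρ[b/e](ρ[u/w](T)) → 6
  π[u,b](ρ[b/e](ρ[u/w](T))) → 6
  (R ∪ π[u,b](ρ[b/e](ρ[u/w](T)))) → 9
  R → 3
  σ[b<=7](R) → 1
  π[u,b](σ[b<=7](R)) → 1
  ((R ∪ π[u,b](ρ[b/e](ρ[u/w](T)))) − π[u,b](σ[b<=7](R))) → 8
  γ[u; SUM(b)→h](((R ∪ π[u,b](ρ[b/e](ρ[u/w](T)))) − π[u,b](σ[b<=7](R)))) → 4
E2 row counts bottom-up:
  R → 3
  T → 6
  ρ[u/w](T) → 6
  ρ[b/e](ρ[u/w](T)) → 6
  π[u,b](ρ[b/e](ρ[u/w](T))) → 6
  (R ∪ π[u,b](ρ[b/e](ρ[u/w](T)))) → 9
  R → 3
  σ[b<=7](R) → 1
  π[u,b](σ[b<=7](R)) → 1
  ((R ∪ π[u,b](ρ[b/e](ρ[u/w](T)))) − π[u,b](σ[b<=7](R))) → 8
  γ[u; MIN(b)→h](((R ∪ π[u,b](ρ[b/e](ρ[u/w](T)))) − π[u,b](σ[b<=7](R)))) → 4

E1 result:
u | h
p | 11
q | 18
r | 9
t | 9
E2 result:
u | h
p | 4
q | 2
r | 1
t | 9
Witness: ('r', 1) appears 0× in E1 but 1× in E2.

no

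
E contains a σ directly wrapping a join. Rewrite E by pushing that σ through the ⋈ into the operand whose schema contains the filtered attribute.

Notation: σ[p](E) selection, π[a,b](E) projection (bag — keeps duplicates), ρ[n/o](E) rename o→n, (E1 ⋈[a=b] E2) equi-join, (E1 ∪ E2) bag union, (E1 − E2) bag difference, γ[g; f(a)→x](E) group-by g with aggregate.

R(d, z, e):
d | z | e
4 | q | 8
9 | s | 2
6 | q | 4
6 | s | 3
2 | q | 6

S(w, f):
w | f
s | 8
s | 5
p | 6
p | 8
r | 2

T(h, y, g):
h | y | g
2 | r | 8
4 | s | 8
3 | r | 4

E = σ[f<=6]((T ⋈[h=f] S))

σ filters on f, owned by the right side.
E' = (T ⋈[h=f] σ[f<=6](S))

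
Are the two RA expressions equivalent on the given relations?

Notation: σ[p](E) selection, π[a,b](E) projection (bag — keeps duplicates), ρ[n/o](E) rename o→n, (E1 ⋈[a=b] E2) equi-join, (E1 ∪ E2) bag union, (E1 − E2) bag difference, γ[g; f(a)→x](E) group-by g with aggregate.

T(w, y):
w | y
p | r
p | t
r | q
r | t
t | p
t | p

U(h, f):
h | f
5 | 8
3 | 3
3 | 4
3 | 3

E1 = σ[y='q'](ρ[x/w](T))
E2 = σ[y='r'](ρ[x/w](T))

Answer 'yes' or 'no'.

E1 stepwise |·|:
  T → 6
  ρ[x/w](T) → 6
  σ[y='q'](ρ[x/w](T)) → 1
E2 stepwise |·|:
  T → 6
  ρ[x/w](T) → 6
  σ[y='r'](ρ[x/w](T)) → 1

E1 result:
x | y
r | q
E2 result:
x | y
p | r
Witness: ('r', 'q') appears 1× in E1 but 0× in E2.

no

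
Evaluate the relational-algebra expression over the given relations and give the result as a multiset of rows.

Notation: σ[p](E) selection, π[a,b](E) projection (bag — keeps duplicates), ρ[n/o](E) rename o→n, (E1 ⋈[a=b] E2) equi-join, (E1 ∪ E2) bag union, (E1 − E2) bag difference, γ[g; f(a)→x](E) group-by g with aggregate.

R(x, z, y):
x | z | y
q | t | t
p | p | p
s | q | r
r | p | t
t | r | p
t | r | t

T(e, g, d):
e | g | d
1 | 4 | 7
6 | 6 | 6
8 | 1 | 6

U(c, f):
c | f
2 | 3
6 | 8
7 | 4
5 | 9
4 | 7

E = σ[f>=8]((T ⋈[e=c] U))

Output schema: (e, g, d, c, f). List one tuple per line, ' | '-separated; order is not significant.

Stepwise |·|:
  T → 3
  U → 5
  (T ⋈[e=c] U) → 1
  σ[f>=8]((T ⋈[e=c] U)) → 1

== RESULT ==
e | g | d | c | f
6 | 6 | 6 | 6 | 8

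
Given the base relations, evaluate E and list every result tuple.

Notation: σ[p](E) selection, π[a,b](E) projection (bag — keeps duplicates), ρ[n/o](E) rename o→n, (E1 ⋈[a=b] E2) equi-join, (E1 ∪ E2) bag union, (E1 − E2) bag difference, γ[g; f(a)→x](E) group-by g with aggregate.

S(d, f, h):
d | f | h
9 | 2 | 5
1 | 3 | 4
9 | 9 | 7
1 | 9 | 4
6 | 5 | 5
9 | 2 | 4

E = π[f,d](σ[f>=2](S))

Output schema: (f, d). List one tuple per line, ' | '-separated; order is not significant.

Row counts bottom-up:
  S → 6
  σ[f>=2](S) → 6
  π[f,d](σ[f>=2](S)) → 6

== RESULT ==
f | d
2 | 9
2 | 9
3 | 1
5 | 6
9 | 1
9 | 9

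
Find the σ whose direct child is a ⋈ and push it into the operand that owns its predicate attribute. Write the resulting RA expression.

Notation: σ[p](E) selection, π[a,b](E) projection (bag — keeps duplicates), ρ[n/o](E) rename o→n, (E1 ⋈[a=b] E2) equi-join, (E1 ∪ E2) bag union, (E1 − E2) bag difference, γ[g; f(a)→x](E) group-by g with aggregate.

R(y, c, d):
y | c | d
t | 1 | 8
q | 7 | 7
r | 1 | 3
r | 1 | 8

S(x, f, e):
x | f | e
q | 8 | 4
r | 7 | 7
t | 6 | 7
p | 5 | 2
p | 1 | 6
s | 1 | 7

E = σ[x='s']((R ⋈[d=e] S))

σ filters on x, owned by the right side.
E' = (R ⋈[d=e] σ[x='s'](S))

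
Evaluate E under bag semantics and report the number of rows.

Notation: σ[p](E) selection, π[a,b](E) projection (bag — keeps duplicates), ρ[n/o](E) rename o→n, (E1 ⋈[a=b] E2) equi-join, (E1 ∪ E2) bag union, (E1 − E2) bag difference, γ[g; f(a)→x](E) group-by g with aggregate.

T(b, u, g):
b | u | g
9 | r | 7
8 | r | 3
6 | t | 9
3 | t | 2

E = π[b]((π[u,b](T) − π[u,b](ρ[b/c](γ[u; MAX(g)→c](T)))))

Per-node cardinality:
  T → 4
  π[u,b](T) → 4
  T → 4
  γ[u; MAX(g)→c](T) → 2
  ρ[b/c](γ[u; MAX(g)→c](T)) → 2
  π[u,b](ρ[b/c](γ[u; MAX(g)→c](T))) → 2
  (π[u,b](T) − π[u,b](ρ[b/c](γ[u; MAX(g)→c](T)))) → 4
  π[b]((π[u,b](T) − π[u,b](ρ[b/c](γ[u; MAX(g)→c](T))))) → 4

|E| = 4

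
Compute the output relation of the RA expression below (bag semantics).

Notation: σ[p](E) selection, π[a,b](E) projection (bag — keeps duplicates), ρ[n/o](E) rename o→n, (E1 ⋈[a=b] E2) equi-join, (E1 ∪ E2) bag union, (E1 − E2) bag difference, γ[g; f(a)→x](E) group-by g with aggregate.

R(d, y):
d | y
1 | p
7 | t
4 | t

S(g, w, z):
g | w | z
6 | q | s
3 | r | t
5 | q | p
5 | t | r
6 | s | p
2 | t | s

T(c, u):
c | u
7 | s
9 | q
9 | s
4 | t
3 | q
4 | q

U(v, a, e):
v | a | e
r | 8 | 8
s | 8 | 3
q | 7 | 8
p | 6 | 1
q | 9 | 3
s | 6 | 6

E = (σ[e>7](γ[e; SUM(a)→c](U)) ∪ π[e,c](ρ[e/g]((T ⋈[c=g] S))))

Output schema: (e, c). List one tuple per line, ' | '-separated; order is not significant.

Row counts bottom-up:
  U → 6
  γ[e; SUM(a)→c](U) → 4
  σ[e>7](γ[e; SUM(a)→c](U)) → 1
  T → 6
  S → 6
  (T ⋈[c=g] S) → 1
  ρ[e/g]((T ⋈[c=g] S)) → 1
  π[e,c](ρ[e/g]((T ⋈[c=g] S))) → 1
  (σ[e>7](γ[e; SUM(a)→c](U)) ∪ π[e,c](ρ[e/g]((T ⋈[c=g] S)))) → 2

== RESULT ==
e | c
3 | 3
8 | 15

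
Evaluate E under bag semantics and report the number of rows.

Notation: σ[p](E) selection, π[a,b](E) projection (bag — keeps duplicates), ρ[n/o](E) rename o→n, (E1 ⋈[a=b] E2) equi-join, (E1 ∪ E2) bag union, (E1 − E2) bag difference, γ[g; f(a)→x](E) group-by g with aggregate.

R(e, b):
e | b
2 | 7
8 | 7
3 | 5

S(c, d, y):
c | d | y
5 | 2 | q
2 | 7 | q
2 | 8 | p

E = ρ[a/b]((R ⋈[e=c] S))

Stepwise |·|:
  R → 3
  S → 3
  (R ⋈[e=c] S) → 2
  ρ[a/b]((R ⋈[e=c] S)) → 2

|E| = 2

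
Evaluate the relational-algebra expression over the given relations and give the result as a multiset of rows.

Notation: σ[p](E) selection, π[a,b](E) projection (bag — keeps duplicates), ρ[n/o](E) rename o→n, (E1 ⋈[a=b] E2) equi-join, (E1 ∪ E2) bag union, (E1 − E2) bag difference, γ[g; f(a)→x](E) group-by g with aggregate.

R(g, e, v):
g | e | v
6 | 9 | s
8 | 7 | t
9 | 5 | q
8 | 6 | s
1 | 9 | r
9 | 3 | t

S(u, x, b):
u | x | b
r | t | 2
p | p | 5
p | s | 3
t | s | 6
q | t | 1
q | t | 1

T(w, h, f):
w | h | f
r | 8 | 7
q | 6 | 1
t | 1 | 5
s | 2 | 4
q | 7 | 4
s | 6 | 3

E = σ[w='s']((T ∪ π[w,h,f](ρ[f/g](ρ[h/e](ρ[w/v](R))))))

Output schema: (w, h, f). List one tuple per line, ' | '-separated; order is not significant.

Row counts bottom-up:
  T → 6
  R → 6
  ρ[w/v](R) → 6
  ρ[h/e](ρ[w/v](R)) → 6
  ρ[f/g](ρ[h/e](ρ[w/v](R))) → 6
  π[w,h,f](ρ[f/g](ρ[h/e](ρ[w/v](R)))) → 6
  (T ∪ π[w,h,f](ρ[f/g](ρ[h/e](ρ[w/v](R))))) → 12
  σ[w='s']((T ∪ π[w,h,f](ρ[f/g](ρ[h/e](ρ[w/v](R)))))) → 4

== RESULT ==
w | h | f
s | 2 | 4
s | 6 | 3
s | 6 | 8
s | 9 | 6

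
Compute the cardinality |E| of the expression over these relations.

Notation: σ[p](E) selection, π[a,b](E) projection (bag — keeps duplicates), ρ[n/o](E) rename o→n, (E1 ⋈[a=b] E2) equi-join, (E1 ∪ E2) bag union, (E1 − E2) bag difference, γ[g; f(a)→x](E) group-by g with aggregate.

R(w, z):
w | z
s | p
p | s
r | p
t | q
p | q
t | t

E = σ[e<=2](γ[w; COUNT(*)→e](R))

Subexpression sizes:
  R → 6
  γ[w; COUNT(*)→e](R) → 4
  σ[e<=2](γ[w; COUNT(*)→e](R)) → 4

|E| = 4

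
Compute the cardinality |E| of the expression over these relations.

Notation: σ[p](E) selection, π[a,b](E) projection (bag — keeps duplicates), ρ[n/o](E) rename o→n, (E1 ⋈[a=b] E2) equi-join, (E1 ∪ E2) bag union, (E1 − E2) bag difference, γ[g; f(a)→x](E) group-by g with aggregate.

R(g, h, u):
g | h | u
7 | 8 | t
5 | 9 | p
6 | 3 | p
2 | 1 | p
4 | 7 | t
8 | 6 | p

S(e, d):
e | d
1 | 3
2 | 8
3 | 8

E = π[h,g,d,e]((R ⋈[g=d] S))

Stepwise |·|:
  R → 6
  S → 3
  (R ⋈[g=d] S) → 2
  π[h,g,d,e]((R ⋈[g=d] S)) → 2

|E| = 2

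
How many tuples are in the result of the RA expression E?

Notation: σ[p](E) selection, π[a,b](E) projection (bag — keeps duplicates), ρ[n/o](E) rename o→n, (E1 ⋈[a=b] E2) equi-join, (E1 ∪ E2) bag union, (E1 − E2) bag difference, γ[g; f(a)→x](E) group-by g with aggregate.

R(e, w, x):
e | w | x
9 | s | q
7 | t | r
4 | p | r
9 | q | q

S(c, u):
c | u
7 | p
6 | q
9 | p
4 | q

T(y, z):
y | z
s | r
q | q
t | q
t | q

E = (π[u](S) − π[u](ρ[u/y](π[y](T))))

Stepwise |·|:
  S → 4
  π[u](S) → 4
  T → 4
  π[y](T) → 4
  ρ[u/y](π[y](T)) → 4
  π[u](ρ[u/y](π[y](T))) → 4
  (π[u](S) − π[u](ρ[u/y](π[y](T)))) → 3

|E| = 3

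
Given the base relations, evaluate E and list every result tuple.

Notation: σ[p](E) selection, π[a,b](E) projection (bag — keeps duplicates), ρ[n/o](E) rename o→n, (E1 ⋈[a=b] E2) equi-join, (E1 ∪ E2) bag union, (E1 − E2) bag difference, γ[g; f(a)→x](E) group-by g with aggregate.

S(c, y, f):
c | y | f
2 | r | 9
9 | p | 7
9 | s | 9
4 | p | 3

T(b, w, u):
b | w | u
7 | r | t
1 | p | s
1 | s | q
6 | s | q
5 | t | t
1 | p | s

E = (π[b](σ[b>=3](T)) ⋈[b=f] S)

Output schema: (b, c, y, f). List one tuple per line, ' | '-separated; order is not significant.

Per-node cardinality:
  T → 6
  σ[b>=3](T) → 3
  π[b](σ[b>=3](T)) → 3
  S → 4
  (π[b](σ[b>=3](T)) ⋈[b=f] S) → 1

== RESULT ==
b | c | y | f
7 | 9 | p | 7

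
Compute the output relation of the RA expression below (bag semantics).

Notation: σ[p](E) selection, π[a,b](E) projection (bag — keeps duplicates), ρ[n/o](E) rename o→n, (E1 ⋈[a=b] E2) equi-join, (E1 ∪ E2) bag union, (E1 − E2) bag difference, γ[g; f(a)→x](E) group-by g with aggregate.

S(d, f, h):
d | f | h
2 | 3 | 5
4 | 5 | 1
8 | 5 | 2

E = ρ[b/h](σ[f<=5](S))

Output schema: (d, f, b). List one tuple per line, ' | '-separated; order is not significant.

Row counts bottom-up:
  S → 3
  σ[f<=5](S) → 3
  ρ[b/h](σ[f<=5](S)) → 3

== RESULT ==
d | f | b
2 | 3 | 5
4 | 5 | 1
8 | 5 | 2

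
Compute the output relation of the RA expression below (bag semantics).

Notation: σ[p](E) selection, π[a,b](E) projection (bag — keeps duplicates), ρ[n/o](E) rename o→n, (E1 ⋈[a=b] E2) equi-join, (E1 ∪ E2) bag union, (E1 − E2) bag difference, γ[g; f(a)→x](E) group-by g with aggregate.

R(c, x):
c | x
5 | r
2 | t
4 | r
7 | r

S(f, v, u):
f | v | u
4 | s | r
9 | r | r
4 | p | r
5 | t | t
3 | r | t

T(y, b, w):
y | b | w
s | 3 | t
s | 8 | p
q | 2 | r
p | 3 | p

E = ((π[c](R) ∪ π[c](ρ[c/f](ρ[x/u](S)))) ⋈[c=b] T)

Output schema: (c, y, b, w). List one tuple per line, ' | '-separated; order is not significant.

Per-node cardinality:
  R → 4
  π[c](R) → 4
  S → 5
  ρ[x/u](S) → 5
  ρ[c/f](ρ[x/u](S)) → 5
  π[c](ρ[c/f](ρ[x/u](S))) → 5
  (π[c](R) ∪ π[c](ρ[c/f](ρ[x/u](S)))) → 9
  T → 4
  ((π[c](R) ∪ π[c](ρ[c/f](ρ[x/u](S)))) ⋈[c=b] T) → 3

== RESULT ==
c | y | b | w
2 | q | 2 | r
3 | p | 3 | p
3 | s | 3 | t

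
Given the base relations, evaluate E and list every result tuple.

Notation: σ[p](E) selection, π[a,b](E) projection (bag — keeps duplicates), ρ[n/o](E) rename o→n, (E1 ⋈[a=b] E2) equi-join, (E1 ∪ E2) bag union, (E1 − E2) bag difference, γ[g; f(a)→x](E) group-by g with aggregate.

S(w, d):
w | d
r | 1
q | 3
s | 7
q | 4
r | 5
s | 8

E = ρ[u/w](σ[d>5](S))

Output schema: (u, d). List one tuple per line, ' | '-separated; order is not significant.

Stepwise |·|:
  S → 6
  σ[d>5](S) → 2
  ρ[u/w](σ[d>5](S)) → 2

== RESULT ==
u | d
s | 7
s | 8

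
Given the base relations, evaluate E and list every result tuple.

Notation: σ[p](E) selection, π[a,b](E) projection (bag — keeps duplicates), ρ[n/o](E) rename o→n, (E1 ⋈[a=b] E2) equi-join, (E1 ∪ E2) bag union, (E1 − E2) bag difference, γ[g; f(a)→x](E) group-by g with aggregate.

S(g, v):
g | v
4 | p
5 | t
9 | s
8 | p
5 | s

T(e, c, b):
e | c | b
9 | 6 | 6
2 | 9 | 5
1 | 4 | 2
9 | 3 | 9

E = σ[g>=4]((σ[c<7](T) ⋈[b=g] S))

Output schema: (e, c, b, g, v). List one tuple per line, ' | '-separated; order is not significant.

Subexpression sizes:
  T → 4
  σ[c<7](T) → 3
  S → 5
  (σ[c<7](T) ⋈[b=g] S) → 1
  σ[g>=4]((σ[c<7](T) ⋈[b=g] S)) → 1

== RESULT ==
e | c | b | g | v
9 | 3 | 9 | 9 | s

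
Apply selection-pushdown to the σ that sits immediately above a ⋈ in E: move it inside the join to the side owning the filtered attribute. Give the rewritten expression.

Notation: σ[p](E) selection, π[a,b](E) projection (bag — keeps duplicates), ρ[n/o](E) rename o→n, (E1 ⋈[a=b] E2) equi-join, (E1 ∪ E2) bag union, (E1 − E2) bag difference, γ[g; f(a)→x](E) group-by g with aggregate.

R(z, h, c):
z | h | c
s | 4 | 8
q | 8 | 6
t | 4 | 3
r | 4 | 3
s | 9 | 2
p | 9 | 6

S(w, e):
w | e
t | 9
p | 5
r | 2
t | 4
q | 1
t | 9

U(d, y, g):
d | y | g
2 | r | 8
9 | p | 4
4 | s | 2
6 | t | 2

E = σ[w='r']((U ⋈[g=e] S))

σ filters on w, owned by the right side.
E' = (U ⋈[g=e] σ[w='r'](S))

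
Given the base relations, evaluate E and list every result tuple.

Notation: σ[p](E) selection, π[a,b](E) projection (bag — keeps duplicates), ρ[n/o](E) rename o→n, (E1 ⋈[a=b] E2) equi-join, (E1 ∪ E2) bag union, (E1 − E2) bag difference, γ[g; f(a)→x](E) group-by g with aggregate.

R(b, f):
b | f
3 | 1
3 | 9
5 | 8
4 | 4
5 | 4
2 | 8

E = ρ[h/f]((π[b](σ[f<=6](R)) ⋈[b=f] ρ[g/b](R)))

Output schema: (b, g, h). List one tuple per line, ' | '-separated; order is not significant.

Row counts bottom-up:
  R → 6
  σ[f<=6](R) → 3
  π[b](σ[f<=6](R)) → 3
  R → 6
  ρ[g/b](R) → 6
  (π[b](σ[f<=6](R)) ⋈[b=f] ρ[g/b](R)) → 2
  ρ[h/f]((π[b](σ[f<=6](R)) ⋈[b=f] ρ[g/b](R))) → 2

== RESULT ==
b | g | h
4 | 4 | 4
4 | 5 | 4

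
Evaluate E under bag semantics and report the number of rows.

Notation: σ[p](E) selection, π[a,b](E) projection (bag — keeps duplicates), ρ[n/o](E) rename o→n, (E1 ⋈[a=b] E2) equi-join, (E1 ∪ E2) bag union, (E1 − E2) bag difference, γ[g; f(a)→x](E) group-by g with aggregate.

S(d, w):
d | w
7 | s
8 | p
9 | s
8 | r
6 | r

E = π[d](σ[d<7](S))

Stepwise |·|:
  S → 5
  σ[d<7](S) → 1
  π[d](σ[d<7](S)) → 1

|E| = 1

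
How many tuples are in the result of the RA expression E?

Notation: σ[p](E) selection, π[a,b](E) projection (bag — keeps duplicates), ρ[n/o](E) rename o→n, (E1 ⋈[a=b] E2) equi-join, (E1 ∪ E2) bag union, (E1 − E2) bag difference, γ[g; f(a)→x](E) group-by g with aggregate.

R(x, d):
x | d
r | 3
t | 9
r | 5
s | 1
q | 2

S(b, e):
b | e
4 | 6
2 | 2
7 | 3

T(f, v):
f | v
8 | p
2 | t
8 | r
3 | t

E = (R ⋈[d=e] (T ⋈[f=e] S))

Row counts bottom-up:
  R → 5
  T → 4
  S → 3
  (T ⋈[f=e] S) → 2
  (R ⋈[d=e] (T ⋈[f=e] S)) → 2

|E| = 2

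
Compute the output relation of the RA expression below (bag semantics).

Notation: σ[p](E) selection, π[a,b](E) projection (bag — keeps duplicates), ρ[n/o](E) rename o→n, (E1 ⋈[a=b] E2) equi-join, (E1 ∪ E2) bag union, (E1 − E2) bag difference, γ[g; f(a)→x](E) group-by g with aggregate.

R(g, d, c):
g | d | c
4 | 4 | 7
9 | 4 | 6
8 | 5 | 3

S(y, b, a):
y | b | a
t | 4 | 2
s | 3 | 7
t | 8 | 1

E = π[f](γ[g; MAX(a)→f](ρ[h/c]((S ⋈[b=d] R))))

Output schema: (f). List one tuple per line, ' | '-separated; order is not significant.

Row counts bottom-up:
  S → 3
  R → 3
  (S ⋈[b=d] R) → 2
  ρ[h/c]((S ⋈[b=d] R)) → 2
  γ[g; MAX(a)→f](ρ[h/c]((S ⋈[b=d] R))) → 2
  π[f](γ[g; MAX(a)→f](ρ[h/c]((S ⋈[b=d] R)))) → 2

== RESULT ==
f
2
2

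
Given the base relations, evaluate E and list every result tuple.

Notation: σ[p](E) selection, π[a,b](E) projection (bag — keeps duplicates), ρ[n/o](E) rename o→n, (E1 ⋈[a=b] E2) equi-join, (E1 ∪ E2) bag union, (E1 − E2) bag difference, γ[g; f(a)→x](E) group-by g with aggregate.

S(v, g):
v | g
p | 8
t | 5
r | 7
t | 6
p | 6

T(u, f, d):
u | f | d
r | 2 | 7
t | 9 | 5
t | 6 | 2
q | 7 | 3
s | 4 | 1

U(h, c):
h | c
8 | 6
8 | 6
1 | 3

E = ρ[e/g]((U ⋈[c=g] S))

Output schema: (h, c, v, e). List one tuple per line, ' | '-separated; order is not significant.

Row counts bottom-up:
  U → 3
  S → 5
  (U ⋈[c=g] S) → 4
  ρ[e/g]((U ⋈[c=g] S)) → 4

== RESULT ==
h | c | v | e
8 | 6 | p | 6
8 | 6 | p | 6
8 | 6 | t | 6
8 | 6 | t | 6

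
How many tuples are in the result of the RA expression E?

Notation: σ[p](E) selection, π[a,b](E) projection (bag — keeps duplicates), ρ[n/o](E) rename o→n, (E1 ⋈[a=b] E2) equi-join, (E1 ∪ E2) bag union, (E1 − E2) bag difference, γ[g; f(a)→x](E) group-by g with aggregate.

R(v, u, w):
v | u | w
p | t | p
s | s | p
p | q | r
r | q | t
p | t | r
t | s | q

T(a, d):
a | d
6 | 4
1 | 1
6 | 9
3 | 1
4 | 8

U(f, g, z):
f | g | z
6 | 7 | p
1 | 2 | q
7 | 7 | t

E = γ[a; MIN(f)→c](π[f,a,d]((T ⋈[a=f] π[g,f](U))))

Stepwise |·|:
  T → 5
  U → 3
  π[g,f](U) → 3
  (T ⋈[a=f] π[g,f](U)) → 3
  π[f,a,d]((T ⋈[a=f] π[g,f](U))) → 3
  γ[a; MIN(f)→c](π[f,a,d]((T ⋈[a=f] π[g,f](U)))) → 2

|E| = 2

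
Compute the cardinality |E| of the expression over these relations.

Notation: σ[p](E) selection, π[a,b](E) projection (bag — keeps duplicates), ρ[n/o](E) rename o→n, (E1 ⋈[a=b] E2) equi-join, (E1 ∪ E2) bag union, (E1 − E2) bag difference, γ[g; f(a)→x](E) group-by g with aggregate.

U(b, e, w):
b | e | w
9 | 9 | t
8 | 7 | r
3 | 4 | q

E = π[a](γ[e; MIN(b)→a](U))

Row counts bottom-up:
  U → 3
  γ[e; MIN(b)→a](U) → 3
  π[a](γ[e; MIN(b)→a](U)) → 3

|E| = 3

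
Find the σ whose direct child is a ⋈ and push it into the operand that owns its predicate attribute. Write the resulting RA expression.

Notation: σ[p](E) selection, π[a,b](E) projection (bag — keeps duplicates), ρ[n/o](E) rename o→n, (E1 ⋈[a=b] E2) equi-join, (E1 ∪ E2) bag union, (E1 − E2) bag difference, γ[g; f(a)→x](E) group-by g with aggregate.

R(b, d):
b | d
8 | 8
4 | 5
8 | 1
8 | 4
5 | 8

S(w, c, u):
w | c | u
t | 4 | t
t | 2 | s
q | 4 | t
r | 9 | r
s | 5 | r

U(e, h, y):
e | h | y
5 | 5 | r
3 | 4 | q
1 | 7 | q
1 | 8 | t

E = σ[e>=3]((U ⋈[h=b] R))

σ filters on e, owned by the left side.
E' = (σ[e>=3](U) ⋈[h=b] R)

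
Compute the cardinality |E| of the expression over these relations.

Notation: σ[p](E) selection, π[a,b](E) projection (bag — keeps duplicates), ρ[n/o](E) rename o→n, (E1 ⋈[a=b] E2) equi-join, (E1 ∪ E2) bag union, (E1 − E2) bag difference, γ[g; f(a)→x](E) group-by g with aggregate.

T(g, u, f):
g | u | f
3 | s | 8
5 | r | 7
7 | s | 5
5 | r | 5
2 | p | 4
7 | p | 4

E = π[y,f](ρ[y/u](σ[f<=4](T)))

Stepwise |·|:
  T → 6
  σ[f<=4](T) → 2
  ρ[y/u](σ[f<=4](T)) → 2
  π[y,f](ρ[y/u](σ[f<=4](T))) → 2

|E| = 2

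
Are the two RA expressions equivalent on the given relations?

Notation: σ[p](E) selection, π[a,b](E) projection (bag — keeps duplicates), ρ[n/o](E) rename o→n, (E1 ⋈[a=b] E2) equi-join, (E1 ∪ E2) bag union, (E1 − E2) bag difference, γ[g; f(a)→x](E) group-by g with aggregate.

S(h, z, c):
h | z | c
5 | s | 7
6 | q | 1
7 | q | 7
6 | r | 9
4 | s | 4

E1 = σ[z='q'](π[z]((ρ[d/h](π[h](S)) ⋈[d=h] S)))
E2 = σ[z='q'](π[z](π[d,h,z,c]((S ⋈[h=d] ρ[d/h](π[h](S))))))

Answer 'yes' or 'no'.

E1 row counts bottom-up:
  S → 5
  π[h](S) → 5
  ρ[d/h](π[h](S)) → 5
  S → 5
  (ρ[d/h](π[h](S)) ⋈[d=h] S) → 7
  π[z]((ρ[d/h](π[h](S)) ⋈[d=h] S)) → 7
  σ[z='q'](π[z]((ρ[d/h](π[h](S)) ⋈[d=h] S))) → 3
E2 row counts bottom-up:
  S → 5
  S → 5
  π[h](S) → 5
  ρ[d/h](π[h](S)) → 5
  (S ⋈[h=d] ρ[d/h](π[h](S))) → 7
  π[d,h,z,c]((S ⋈[h=d] ρ[d/h](π[h](S)))) → 7
  π[z](π[d,h,z,c]((S ⋈[h=d] ρ[d/h](π[h](S))))) → 7
  σ[z='q'](π[z](π[d,h,z,c]((S ⋈[h=d] ρ[d/h](π[h](S)))))) → 3

E1 and E2 produce the same multiset:
z
q
q
q

yes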